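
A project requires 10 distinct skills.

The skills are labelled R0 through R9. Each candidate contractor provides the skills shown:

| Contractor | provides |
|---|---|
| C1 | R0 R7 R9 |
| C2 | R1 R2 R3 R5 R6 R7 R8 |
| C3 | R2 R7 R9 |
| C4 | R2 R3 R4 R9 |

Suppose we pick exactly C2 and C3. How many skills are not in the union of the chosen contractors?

Union of C2, C3 = {R1, R2, R3, R5, R6, R7, R8, R9}.
Not covered: R0, R4 — 2 skills.

2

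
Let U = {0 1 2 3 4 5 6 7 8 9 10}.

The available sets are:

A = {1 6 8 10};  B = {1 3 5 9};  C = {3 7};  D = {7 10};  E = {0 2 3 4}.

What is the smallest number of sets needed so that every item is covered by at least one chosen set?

4

A and B and D and E together: A ∪ B ∪ D ∪ E = {0, 1, 2, 3, 4, 5, 6, 7, 8, 9, 10} — every item is covered.
Only B contains 5, so B is forced; the remaining 7 items need at least 3 more sets (each remaining set adds at most 3) — so at least 4 sets are needed, and 4 is optimal.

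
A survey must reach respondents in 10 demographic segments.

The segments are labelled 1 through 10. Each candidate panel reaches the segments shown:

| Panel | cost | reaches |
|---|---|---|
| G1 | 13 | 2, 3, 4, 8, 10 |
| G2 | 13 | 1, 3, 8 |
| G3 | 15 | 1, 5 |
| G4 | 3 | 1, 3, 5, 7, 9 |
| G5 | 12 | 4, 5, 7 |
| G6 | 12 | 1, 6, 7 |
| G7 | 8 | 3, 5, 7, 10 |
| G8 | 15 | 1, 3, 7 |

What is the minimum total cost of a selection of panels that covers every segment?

G1, G4, G6 together cover every segment (G1 ∪ G4 ∪ G6 = {1, 2, 3, 4, 5, 6, 7, 8, 9, 10}); total cost 13 + 3 + 12 = 28.
No covering selection has total cost below 28.

28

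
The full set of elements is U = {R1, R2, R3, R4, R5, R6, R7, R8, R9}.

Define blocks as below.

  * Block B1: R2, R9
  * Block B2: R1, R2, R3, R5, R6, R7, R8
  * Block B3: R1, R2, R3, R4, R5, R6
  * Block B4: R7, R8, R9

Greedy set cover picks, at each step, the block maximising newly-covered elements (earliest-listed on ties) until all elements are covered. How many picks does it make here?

Greedy: pick B2 (covers 7 new) → pick B1 (covers 1 new) → pick B3 (covers 1 new). Total picks: 3.
(The true minimum cover uses only 2 blocks, so greedy is not optimal here.)

3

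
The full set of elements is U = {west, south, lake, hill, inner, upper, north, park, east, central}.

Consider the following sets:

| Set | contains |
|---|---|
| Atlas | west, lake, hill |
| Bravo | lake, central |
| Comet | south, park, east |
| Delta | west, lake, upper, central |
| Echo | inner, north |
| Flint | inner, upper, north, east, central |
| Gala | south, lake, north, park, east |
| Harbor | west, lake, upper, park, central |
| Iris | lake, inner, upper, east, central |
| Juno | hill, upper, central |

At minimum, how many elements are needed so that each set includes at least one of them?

4

H = {hill, inner, park, central} meets every set (each contains at least one member of H), and |H| = 4.
No choice of 3 elements meets every set, so 4 is the minimum.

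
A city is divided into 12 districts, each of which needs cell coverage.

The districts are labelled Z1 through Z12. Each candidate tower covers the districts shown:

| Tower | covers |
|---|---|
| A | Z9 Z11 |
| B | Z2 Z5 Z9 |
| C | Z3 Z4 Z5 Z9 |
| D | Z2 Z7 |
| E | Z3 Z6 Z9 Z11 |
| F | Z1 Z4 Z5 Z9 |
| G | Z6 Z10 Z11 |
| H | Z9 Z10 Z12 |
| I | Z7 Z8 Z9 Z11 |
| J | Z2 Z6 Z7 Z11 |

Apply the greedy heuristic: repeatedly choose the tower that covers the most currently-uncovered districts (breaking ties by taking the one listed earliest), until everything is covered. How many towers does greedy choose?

Greedy: pick C (covers 4 new) → pick J (covers 4 new) → pick H (covers 2 new) → pick F (covers 1 new) → pick I (covers 1 new). Total picks: 5.

5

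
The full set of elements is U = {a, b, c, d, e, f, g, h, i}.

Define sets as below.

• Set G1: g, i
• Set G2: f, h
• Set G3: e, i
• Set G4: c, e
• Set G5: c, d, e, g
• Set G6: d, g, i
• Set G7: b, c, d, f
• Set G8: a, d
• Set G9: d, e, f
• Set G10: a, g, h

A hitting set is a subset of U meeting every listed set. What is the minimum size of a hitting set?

Take T = {d, e, h, i}. Each listed set contains at least one of these, so T is a hitting set of size 4.
The sets G1, G2, G4, G8 are pairwise disjoint, so any hitting set needs a separate element for each — at least 4. Hence 4 is optimal.

4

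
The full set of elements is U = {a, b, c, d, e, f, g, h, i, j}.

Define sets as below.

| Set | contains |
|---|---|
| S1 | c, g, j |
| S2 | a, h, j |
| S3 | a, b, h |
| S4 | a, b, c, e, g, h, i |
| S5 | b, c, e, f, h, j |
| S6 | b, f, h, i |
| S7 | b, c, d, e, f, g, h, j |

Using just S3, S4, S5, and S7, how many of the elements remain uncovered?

Union of S3, S4, S5, S7 = {a, b, c, d, e, f, g, h, i, j} — that's every element, so 0 are uncovered.

0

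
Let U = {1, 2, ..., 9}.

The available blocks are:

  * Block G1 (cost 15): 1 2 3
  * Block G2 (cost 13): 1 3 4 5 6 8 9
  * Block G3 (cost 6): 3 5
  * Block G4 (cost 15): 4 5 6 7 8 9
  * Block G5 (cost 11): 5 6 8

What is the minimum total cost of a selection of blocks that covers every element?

30

G1, G4 together cover every element (G1 ∪ G4 = {1, 2, 3, 4, 5, 6, 7, 8, 9}); total cost 15 + 15 = 30.
The greedy pick G2, G1, G4 costs 43; no covering selection beats 30.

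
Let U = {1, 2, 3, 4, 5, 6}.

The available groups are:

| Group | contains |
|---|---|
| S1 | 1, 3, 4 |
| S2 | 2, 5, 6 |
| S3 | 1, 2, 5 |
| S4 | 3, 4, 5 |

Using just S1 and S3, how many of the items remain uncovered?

1

Union of S1, S3 = {1, 2, 3, 4, 5}.
Not covered: 6 — 1 item.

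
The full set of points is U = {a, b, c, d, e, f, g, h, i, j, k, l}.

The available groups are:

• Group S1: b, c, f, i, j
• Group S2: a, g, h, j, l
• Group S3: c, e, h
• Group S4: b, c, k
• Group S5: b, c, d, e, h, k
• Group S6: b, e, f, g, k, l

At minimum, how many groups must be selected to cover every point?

S1 and S2 and S5 together: S1 ∪ S2 ∪ S5 = {a, b, c, d, e, f, g, h, i, j, k, l} — every point is covered.
Only S2 contains a, so S2 is forced; the remaining 7 points need at least 2 more groups (each remaining group adds at most 5) — so at least 3 groups are needed, and 3 is optimal.

3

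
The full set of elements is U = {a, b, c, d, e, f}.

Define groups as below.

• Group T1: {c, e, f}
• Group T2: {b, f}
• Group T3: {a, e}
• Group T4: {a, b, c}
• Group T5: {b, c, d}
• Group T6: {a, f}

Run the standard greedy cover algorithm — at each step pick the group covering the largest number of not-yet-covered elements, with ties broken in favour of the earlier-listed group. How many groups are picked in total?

3

Greedy: pick T1 (covers 3 new) → pick T4 (covers 2 new) → pick T5 (covers 1 new). Total picks: 3.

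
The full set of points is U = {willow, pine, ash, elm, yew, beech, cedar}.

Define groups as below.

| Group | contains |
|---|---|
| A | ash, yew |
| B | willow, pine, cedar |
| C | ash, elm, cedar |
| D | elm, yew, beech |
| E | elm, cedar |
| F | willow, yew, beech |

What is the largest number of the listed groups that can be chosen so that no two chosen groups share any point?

2

C, F are pairwise disjoint (C={ash,elm,cedar}; F={willow,yew,beech}).
Every remaining group overlaps one of these, and no 3 of the listed groups are pairwise disjoint, so 2 is the maximum.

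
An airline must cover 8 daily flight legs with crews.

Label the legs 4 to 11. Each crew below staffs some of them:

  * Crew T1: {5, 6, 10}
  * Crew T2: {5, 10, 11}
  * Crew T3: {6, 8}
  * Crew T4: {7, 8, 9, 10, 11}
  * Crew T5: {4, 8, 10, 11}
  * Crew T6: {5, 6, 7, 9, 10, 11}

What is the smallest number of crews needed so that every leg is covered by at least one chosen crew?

T5 and T6 together: T5 ∪ T6 = {4, 5, 6, 7, 8, 9, 10, 11} — every leg is covered.
No single crew has all 8 legs (the largest, T6, has 6), so 2 is optimal.

2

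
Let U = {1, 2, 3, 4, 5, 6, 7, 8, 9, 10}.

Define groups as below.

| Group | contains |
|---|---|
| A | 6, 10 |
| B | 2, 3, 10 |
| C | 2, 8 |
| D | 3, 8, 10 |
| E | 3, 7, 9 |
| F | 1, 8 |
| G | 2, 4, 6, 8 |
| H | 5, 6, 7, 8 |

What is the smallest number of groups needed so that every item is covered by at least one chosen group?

5

Take {B, E, F, G, H}. Their union is {1, 2, 3, 4, 5, 6, 7, 8, 9, 10}, which is all 10 items.
No 4 of the 8 groups cover everything (all 70 combinations miss at least one item), so 5 is optimal.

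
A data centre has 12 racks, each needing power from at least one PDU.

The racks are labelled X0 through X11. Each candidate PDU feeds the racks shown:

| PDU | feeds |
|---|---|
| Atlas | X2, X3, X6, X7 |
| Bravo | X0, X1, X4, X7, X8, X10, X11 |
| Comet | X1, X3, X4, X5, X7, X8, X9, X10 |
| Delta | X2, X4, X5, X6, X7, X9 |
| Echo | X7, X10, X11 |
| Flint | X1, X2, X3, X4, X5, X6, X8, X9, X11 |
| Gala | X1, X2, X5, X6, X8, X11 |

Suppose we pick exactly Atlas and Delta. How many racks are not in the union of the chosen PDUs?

Union of Atlas, Delta = {X2, X3, X4, X5, X6, X7, X9}.
Not covered: X0, X1, X8, X10, X11 — 5 racks.

5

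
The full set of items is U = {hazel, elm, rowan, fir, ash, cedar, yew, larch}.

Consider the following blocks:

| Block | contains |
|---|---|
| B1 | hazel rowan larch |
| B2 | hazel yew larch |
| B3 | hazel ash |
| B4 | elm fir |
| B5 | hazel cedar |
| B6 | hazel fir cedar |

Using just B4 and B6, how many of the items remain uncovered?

Union of B4, B6 = {hazel, elm, fir, cedar}.
Not covered: rowan, ash, yew, larch — 4 items.

4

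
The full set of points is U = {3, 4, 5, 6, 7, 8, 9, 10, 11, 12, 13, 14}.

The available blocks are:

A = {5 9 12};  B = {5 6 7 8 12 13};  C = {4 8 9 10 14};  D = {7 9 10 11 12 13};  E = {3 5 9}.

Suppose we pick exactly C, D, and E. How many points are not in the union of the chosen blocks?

1

Union of C, D, E = {3, 4, 5, 7, 8, 9, 10, 11, 12, 13, 14}.
Not covered: 6 — 1 point.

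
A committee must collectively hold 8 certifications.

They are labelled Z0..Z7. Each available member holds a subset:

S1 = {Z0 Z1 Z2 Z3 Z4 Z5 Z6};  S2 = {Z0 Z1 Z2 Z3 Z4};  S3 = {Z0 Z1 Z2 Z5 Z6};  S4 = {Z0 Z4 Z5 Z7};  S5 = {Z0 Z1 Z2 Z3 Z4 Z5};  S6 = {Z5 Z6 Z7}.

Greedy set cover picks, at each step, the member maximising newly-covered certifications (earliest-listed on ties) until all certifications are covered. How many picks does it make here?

Greedy: pick S1 (covers 7 new) → pick S4 (covers 1 new). Total picks: 2.

2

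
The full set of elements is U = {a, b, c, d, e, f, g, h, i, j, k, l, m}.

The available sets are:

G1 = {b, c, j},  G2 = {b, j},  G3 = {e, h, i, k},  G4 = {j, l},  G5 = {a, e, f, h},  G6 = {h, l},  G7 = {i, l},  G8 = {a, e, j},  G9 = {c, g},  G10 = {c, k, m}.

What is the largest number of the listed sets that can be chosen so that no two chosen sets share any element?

4

G2, G5, G7, G10 are pairwise disjoint (G2={b,j}; G5={a,e,f,h}; G7={i,l}; G10={c,k,m}).
Every remaining set overlaps one of these, and no 5 of the listed sets are pairwise disjoint, so 4 is the maximum.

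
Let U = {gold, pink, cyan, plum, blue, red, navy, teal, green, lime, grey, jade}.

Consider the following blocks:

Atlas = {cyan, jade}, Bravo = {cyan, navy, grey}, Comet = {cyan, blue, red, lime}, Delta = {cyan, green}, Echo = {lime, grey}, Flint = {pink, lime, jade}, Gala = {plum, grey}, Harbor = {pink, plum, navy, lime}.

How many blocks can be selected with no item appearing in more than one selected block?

Delta, Flint, Gala are pairwise disjoint (Delta={cyan,green}; Flint={pink,lime,jade}; Gala={plum,grey}).
Every remaining block overlaps one of these, and no 4 of the listed blocks are pairwise disjoint, so 3 is the maximum.

3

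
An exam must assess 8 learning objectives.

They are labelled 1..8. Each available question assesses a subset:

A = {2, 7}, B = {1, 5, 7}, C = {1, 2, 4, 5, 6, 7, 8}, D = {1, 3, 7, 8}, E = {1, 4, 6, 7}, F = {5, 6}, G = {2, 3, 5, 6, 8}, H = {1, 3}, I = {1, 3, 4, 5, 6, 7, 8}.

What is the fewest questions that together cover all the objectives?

2

C and G together: C ∪ G = {1, 2, 3, 4, 5, 6, 7, 8} — every objective is covered.
No single question has all 8 objectives (the largest, C, has 7), so 2 is optimal.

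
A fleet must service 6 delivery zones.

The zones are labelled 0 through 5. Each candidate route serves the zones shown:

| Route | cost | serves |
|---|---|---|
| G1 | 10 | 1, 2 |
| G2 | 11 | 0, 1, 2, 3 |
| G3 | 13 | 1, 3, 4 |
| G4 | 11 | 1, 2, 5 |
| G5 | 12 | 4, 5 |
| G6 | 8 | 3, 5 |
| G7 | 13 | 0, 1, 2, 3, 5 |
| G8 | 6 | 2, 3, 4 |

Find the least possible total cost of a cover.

G7, G8 together cover every zone (G7 ∪ G8 = {0, 1, 2, 3, 4, 5}); total cost 13 + 6 = 19.
No covering selection has total cost below 19.

19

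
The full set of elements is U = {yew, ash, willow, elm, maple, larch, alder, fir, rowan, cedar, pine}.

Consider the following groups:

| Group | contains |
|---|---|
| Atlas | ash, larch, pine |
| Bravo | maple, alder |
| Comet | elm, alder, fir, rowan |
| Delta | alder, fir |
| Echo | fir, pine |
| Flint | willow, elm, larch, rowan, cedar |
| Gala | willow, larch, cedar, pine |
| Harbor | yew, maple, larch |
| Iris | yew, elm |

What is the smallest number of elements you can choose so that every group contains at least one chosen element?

4

The 4 elements {yew, larch, alder, fir} hit every group.
No choice of 3 elements meets every group, so 4 is the minimum.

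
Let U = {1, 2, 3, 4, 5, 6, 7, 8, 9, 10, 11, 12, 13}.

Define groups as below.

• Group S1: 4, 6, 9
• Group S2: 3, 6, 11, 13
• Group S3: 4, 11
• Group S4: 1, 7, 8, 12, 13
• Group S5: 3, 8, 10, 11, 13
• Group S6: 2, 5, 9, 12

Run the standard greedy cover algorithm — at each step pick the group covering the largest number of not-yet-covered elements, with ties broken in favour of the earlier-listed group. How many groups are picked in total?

Greedy: pick S4 (covers 5 new) → pick S1 (covers 3 new) → pick S5 (covers 3 new) → pick S6 (covers 2 new). Total picks: 4.

4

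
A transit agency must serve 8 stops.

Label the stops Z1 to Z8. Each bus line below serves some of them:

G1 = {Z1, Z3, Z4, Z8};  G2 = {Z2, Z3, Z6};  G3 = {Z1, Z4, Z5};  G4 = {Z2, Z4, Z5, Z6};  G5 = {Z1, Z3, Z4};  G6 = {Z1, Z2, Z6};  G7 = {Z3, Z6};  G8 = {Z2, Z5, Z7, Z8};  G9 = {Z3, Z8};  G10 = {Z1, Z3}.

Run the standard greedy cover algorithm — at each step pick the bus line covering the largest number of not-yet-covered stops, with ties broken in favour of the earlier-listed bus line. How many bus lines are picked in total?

3

Greedy: pick G1 (covers 4 new) → pick G4 (covers 3 new) → pick G8 (covers 1 new). Total picks: 3.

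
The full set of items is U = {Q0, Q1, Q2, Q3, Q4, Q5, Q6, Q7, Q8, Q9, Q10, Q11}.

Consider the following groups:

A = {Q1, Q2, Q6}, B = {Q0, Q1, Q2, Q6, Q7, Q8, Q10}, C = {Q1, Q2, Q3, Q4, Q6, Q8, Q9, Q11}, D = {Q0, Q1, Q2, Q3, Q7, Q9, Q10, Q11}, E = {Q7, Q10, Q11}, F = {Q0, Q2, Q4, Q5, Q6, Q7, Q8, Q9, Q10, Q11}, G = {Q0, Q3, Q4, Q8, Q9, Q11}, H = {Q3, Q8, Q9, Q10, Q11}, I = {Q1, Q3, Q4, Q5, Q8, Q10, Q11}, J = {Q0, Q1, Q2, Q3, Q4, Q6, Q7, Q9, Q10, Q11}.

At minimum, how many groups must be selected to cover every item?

C and F together: C ∪ F = {Q0, Q1, Q2, Q3, Q4, Q5, Q6, Q7, Q8, Q9, Q10, Q11} — every item is covered.
No single group has all 12 items (the largest, F, has 10), so 2 is optimal.

2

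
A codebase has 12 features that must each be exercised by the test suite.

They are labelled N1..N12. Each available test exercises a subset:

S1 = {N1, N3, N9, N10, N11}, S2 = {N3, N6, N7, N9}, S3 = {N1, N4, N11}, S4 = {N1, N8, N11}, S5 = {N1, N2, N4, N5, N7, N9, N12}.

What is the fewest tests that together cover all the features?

S1 and S2 and S4 and S5 together: S1 ∪ S2 ∪ S4 ∪ S5 = {N1, N2, N3, N4, N5, N6, N7, N8, N9, N10, N11, N12} — every feature is covered.
No 3 of the 5 tests cover everything (all 10 combinations miss at least one feature), so 4 is optimal.

4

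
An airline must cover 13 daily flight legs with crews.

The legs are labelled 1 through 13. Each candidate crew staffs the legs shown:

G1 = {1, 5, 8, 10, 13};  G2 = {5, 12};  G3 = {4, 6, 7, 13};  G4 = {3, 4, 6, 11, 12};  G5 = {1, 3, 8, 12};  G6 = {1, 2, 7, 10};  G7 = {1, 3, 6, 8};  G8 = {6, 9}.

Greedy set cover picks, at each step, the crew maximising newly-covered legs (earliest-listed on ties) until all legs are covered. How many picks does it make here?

Greedy: pick G1 (covers 5 new) → pick G4 (covers 5 new) → pick G6 (covers 2 new) → pick G8 (covers 1 new). Total picks: 4.

4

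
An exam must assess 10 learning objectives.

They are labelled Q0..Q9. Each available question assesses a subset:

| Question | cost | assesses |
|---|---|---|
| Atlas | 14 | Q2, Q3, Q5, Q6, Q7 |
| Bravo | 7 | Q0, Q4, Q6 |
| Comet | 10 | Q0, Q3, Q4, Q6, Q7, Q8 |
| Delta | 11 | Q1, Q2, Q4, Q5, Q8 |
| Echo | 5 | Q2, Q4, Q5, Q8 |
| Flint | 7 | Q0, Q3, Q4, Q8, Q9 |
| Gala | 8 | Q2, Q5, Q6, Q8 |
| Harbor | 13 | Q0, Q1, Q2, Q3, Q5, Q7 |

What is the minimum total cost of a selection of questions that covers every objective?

Bravo, Flint, Harbor together cover every objective (Bravo ∪ Flint ∪ Harbor = {Q0, Q1, Q2, Q3, Q4, Q5, Q6, Q7, Q8, Q9}); total cost 7 + 7 + 13 = 27.
The greedy pick Echo, Flint, Comet, Delta costs 33; no covering selection beats 27.

27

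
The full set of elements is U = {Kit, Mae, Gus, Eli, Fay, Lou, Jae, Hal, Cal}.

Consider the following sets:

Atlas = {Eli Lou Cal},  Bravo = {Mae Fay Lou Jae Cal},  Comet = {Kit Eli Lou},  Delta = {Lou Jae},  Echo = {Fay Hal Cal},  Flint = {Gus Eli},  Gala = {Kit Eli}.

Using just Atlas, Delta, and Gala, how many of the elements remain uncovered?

4

Union of Atlas, Delta, Gala = {Kit, Eli, Lou, Jae, Cal}.
Not covered: Mae, Gus, Fay, Hal — 4 elements.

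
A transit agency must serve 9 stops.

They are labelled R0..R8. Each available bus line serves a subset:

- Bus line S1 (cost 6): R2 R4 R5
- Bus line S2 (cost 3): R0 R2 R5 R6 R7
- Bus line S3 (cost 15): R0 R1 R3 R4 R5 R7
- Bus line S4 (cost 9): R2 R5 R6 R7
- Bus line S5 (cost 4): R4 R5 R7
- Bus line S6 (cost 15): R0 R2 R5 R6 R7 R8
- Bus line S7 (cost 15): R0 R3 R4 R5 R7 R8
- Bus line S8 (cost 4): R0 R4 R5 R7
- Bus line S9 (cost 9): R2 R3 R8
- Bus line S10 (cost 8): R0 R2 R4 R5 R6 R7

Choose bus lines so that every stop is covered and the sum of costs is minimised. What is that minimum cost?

27

S2, S3, S9 together cover every stop (S2 ∪ S3 ∪ S9 = {R0, R1, R2, R3, R4, R5, R6, R7, R8}); total cost 3 + 15 + 9 = 27.
The greedy pick S2, S5, S9, S3 costs 31; no covering selection beats 27.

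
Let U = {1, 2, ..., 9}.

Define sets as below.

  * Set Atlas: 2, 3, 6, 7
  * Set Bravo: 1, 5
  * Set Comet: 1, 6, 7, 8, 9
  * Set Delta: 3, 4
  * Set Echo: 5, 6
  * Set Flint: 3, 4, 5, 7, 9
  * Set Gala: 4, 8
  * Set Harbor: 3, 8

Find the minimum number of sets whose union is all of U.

3

Atlas, Comet, and Flint cover everything between them: the union {1, 2, 3, 4, 5, 6, 7, 8, 9} is all of U.
Only Atlas contains 2, so Atlas is forced; the remaining 5 elements need at least 2 more sets (each remaining set adds at most 3) — so at least 3 sets are needed, and 3 is optimal.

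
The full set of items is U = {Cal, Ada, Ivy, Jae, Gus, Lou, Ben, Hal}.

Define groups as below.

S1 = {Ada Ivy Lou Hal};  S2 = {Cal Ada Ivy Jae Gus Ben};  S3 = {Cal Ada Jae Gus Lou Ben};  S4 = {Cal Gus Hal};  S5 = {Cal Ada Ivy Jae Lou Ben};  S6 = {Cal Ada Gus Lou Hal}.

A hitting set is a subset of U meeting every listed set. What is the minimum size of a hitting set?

2

H = {Jae, Hal} meets every group (each contains at least one member of H), and |H| = 2.
No single item lies in every group, so at least 2 are needed and 2 is optimal.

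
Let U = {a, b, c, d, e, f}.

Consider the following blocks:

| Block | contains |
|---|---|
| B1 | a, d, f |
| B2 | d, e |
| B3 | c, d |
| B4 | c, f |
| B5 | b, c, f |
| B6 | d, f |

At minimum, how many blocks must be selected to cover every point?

B1 and B2 and B5 together: B1 ∪ B2 ∪ B5 = {a, b, c, d, e, f} — every point is covered.
Only B1 contains a, so B1 is forced; the remaining 3 points need at least 2 more blocks (each remaining block adds at most 2) — so at least 3 blocks are needed, and 3 is optimal.

3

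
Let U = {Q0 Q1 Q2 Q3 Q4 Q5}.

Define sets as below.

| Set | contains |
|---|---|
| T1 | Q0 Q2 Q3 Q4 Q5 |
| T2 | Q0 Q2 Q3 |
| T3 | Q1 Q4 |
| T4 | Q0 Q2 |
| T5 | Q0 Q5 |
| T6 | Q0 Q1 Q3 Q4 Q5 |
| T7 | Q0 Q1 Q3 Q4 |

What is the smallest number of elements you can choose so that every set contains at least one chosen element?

2

Take H = {Q0, Q4}. Each listed set contains at least one of these, so H is a hitting set of size 2.
The sets T2, T3 are pairwise disjoint, so any hitting set needs a separate element for each — at least 2. Hence 2 is optimal.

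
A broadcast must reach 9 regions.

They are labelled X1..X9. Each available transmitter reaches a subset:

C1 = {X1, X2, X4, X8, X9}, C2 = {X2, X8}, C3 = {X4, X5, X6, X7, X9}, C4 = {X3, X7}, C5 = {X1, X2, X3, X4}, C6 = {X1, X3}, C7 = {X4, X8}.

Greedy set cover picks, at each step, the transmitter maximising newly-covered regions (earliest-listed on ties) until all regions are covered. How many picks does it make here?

3

Greedy: pick C1 (covers 5 new) → pick C3 (covers 3 new) → pick C4 (covers 1 new). Total picks: 3.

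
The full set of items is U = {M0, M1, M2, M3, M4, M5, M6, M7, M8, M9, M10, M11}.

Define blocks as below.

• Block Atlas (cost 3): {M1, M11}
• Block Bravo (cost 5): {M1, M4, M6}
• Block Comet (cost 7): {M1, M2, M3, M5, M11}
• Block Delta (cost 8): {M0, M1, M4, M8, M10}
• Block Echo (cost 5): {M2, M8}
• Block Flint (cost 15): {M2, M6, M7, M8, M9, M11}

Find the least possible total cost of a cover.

30

Comet, Delta, Flint together cover every item (Comet ∪ Delta ∪ Flint = {M0, M1, M2, M3, M4, M5, M6, M7, M8, M9, M10, M11}); total cost 7 + 8 + 15 = 30.
The greedy pick Comet, Delta, Bravo, Flint costs 35; no covering selection beats 30.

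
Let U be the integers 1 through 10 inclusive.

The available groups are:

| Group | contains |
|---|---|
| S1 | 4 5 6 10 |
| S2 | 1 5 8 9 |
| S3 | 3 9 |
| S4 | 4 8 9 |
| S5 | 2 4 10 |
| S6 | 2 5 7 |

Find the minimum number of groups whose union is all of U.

4

Take {S1, S2, S3, S6}. Their union is {1, 2, 3, 4, 5, 6, 7, 8, 9, 10}, which is all 10 items.
Only S6 contains 7, so S6 is forced; the remaining 7 items need at least 3 more groups (each remaining group adds at most 3) — so at least 4 groups are needed, and 4 is optimal.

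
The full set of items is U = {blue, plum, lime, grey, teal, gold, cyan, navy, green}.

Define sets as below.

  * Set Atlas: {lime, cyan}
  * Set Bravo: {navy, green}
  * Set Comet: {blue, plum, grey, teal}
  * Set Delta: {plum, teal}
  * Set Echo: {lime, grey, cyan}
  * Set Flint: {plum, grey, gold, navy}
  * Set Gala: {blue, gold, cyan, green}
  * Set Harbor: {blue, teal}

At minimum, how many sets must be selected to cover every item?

Atlas, Bravo, Comet, and Gala cover everything between them: the union {blue, plum, lime, grey, teal, gold, cyan, navy, green} is all of U.
No 3 of the 8 sets cover everything (all 56 combinations miss at least one item), so 4 is optimal.

4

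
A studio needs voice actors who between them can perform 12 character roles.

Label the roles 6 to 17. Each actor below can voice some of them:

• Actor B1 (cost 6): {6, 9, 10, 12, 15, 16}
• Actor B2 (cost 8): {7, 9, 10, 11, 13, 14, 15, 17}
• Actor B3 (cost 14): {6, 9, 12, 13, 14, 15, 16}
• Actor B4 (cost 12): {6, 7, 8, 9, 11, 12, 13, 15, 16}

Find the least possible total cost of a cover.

B2, B4 together cover every role (B2 ∪ B4 = {6, 7, 8, 9, 10, 11, 12, 13, 14, 15, 16, 17}); total cost 8 + 12 = 20.
The greedy pick B1, B2, B4 costs 26; no covering selection beats 20.

20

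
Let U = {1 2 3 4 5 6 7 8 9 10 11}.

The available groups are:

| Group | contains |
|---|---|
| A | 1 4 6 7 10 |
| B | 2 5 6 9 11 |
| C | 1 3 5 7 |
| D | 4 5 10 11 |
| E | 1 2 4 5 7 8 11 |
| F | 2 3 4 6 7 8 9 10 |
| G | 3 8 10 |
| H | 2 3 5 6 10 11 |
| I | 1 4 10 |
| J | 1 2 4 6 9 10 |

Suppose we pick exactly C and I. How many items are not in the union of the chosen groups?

Union of C, I = {1, 3, 4, 5, 7, 10}.
Not covered: 2, 6, 8, 9, 11 — 5 items.

5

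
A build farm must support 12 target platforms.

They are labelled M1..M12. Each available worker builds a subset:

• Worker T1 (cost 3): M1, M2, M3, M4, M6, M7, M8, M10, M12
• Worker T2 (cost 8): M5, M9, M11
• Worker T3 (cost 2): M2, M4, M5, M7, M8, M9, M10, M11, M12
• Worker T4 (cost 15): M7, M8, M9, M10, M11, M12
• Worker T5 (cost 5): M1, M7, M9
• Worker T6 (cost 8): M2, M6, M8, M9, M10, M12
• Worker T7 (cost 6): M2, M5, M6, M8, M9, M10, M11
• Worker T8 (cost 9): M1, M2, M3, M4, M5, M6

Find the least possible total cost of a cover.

5

T1, T3 together cover every platform (T1 ∪ T3 = {M1, M2, M3, M4, M5, M6, M7, M8, M9, M10, M11, M12}); total cost 3 + 2 = 5.
No covering selection has total cost below 5.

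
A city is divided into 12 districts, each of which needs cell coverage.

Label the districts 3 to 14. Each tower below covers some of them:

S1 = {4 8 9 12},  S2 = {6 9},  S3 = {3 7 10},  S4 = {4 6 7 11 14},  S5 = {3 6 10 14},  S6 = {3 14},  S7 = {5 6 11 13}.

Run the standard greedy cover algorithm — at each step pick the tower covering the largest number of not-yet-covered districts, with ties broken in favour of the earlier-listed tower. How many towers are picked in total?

4

Greedy: pick S4 (covers 5 new) → pick S1 (covers 3 new) → pick S3 (covers 2 new) → pick S7 (covers 2 new). Total picks: 4.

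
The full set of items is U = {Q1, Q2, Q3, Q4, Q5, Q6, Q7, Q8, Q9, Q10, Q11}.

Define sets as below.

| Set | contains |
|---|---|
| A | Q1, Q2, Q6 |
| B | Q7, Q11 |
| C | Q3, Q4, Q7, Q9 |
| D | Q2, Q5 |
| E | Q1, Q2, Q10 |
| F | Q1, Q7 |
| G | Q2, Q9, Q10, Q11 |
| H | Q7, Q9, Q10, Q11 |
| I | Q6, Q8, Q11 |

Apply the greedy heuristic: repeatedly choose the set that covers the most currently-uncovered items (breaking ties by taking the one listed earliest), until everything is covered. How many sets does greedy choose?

Greedy: pick C (covers 4 new) → pick A (covers 3 new) → pick G (covers 2 new) → pick D (covers 1 new) → pick I (covers 1 new). Total picks: 5.
(The true minimum cover uses only 4 sets, so greedy is not optimal here.)

5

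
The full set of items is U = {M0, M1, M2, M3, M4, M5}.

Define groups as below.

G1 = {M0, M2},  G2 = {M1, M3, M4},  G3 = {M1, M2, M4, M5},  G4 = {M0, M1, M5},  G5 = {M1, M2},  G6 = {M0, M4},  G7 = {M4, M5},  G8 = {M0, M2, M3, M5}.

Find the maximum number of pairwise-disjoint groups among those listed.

2

G5, G6 are pairwise disjoint (G5={M1,M2}; G6={M0,M4}).
Every remaining group overlaps one of these, and no 3 of the listed groups are pairwise disjoint, so 2 is the maximum.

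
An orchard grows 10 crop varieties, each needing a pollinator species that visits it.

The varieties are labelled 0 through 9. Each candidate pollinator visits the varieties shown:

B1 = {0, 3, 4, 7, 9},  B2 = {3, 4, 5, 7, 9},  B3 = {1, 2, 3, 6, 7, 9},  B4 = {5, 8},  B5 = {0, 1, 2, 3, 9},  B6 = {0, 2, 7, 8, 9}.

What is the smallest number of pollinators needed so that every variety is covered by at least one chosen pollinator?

3

B1 and B3 and B4 together: B1 ∪ B3 ∪ B4 = {0, 1, 2, 3, 4, 5, 6, 7, 8, 9} — every variety is covered.
Only B3 contains 6, so B3 is forced; the remaining 4 varieties need at least 2 more pollinators (each remaining pollinator adds at most 2) — so at least 3 pollinators are needed, and 3 is optimal.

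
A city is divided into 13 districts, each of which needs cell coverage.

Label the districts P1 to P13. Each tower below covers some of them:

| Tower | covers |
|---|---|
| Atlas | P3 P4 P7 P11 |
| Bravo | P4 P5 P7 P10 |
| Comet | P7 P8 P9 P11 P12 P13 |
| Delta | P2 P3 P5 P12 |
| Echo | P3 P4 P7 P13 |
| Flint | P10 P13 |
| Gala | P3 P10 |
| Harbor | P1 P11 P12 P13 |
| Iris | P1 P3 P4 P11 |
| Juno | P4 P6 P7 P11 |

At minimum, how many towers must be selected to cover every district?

5

Comet and Delta and Flint and Iris and Juno together: Comet ∪ Delta ∪ Flint ∪ Iris ∪ Juno = {P1, P2, P3, P4, P5, P6, P7, P8, P9, P10, P11, P12, P13} — every district is covered.
No 4 of the 10 towers cover everything (all 210 combinations miss at least one district), so 5 is optimal.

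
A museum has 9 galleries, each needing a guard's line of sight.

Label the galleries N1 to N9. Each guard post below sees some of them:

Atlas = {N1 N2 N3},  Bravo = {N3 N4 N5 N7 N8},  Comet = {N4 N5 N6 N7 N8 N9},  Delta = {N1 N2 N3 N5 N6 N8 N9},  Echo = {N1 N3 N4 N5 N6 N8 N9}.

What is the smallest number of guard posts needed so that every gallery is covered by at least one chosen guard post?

2

Comet and Delta together: Comet ∪ Delta = {N1, N2, N3, N4, N5, N6, N7, N8, N9} — every gallery is covered.
No single guard post has all 9 galleries (the largest, Delta, has 7), so 2 is optimal.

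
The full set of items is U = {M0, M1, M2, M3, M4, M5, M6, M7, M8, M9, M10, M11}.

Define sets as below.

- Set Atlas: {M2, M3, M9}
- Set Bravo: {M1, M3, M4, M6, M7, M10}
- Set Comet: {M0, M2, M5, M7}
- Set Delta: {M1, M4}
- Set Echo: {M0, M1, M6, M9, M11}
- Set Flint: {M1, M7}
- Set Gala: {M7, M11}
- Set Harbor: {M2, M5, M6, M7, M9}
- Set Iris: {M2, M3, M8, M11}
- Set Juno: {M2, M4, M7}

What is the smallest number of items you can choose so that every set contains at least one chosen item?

3

The 3 items {M1, M3, M7} hit every set.
The sets Atlas, Delta, Gala are pairwise disjoint, so any hitting set needs a separate item for each — at least 3. Hence 3 is optimal.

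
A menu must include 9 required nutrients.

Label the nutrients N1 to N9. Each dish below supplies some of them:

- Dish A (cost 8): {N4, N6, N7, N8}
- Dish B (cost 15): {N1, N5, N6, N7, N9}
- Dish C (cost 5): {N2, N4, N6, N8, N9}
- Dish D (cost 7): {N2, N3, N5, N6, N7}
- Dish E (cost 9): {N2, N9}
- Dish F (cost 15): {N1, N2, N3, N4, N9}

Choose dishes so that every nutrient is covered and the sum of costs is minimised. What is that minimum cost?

C, D, F together cover every nutrient (C ∪ D ∪ F = {N1, N2, N3, N4, N5, N6, N7, N8, N9}); total cost 5 + 7 + 15 = 27.
No covering selection has total cost below 27.

27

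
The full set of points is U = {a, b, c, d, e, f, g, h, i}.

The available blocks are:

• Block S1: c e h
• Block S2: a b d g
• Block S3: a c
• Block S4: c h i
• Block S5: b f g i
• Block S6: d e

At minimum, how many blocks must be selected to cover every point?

S1, S2, and S5 cover everything between them: the union {a, b, c, d, e, f, g, h, i} is all of U.
Each block has at most 4 points, and 2·4 = 8 < 9 — so at least 3 blocks are needed, and 3 is optimal.

3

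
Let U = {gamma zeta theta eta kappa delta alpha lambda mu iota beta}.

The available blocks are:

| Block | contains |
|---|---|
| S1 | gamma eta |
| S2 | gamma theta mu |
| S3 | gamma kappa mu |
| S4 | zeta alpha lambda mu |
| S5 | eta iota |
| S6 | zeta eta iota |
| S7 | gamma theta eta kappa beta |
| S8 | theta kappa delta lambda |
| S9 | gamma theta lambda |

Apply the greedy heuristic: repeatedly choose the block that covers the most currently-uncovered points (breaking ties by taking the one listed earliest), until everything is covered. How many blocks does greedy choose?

Greedy: pick S7 (covers 5 new) → pick S4 (covers 4 new) → pick S5 (covers 1 new) → pick S8 (covers 1 new). Total picks: 4.

4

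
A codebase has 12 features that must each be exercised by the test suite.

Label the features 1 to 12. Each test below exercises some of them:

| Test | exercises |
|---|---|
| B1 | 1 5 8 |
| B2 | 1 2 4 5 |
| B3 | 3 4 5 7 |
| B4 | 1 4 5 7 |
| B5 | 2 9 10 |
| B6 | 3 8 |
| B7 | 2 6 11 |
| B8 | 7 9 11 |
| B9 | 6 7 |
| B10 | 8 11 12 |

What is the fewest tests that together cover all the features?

5

Take {B2, B5, B6, B9, B10}. Their union is {1, 2, 3, 4, 5, 6, 7, 8, 9, 10, 11, 12}, which is all 12 features.
No 4 of the 10 tests cover everything (all 210 combinations miss at least one feature), so 5 is optimal.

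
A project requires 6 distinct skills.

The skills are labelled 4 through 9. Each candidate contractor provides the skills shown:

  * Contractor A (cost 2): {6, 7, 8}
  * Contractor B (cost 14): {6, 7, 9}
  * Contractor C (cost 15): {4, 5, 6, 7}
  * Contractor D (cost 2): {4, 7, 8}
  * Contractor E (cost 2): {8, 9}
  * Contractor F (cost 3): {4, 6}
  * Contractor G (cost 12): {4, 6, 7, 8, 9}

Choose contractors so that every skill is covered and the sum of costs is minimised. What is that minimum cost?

C, E together cover every skill (C ∪ E = {4, 5, 6, 7, 8, 9}); total cost 15 + 2 = 17.
The greedy pick A, D, E, C costs 21; no covering selection beats 17.

17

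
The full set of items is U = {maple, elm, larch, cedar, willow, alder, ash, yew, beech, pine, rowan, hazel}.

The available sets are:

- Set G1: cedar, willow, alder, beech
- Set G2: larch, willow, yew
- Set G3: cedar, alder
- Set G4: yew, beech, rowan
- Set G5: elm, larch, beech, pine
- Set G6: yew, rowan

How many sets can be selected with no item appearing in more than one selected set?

3

G3, G5, G6 are pairwise disjoint (G3={cedar,alder}; G5={elm,larch,beech,pine}; G6={yew,rowan}).
Every remaining set overlaps one of these, and no 4 of the listed sets are pairwise disjoint, so 3 is the maximum.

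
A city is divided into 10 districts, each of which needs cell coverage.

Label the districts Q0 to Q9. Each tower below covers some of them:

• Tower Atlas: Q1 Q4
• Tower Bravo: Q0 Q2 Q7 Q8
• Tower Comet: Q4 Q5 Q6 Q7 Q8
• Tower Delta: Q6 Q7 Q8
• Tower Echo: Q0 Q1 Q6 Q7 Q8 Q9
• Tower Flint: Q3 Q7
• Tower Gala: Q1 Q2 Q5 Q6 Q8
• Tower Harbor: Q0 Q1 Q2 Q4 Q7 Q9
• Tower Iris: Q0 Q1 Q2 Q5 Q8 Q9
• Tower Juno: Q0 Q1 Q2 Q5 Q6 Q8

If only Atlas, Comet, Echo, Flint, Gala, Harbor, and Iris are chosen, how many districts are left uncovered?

Union of Atlas, Comet, Echo, Flint, Gala, Harbor, Iris = {Q0, Q1, Q2, Q3, Q4, Q5, Q6, Q7, Q8, Q9} — that's every district, so 0 are uncovered.

0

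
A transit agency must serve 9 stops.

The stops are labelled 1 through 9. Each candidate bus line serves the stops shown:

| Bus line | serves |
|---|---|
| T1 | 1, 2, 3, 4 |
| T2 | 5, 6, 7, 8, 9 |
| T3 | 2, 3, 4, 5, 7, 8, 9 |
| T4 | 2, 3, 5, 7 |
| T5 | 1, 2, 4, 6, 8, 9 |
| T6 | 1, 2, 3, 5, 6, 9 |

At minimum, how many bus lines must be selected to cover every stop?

Take {T1, T2}. Their union is {1, 2, 3, 4, 5, 6, 7, 8, 9}, which is all 9 stops.
No single bus line has all 9 stops (the largest, T3, has 7), so 2 is optimal.

2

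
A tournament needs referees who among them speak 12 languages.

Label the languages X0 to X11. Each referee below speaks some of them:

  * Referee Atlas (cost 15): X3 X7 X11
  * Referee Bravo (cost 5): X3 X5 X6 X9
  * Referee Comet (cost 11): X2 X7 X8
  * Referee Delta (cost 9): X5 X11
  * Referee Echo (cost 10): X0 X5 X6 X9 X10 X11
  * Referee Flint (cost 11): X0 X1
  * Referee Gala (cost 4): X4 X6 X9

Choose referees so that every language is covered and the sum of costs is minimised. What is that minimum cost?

Bravo, Comet, Echo, Flint, Gala together cover every language (Bravo ∪ Comet ∪ Echo ∪ Flint ∪ Gala = {X0, X1, X2, X3, X4, X5, X6, X7, X8, X9, X10, X11}); total cost 5 + 11 + 10 + 11 + 4 = 41.
No covering selection has total cost below 41.

41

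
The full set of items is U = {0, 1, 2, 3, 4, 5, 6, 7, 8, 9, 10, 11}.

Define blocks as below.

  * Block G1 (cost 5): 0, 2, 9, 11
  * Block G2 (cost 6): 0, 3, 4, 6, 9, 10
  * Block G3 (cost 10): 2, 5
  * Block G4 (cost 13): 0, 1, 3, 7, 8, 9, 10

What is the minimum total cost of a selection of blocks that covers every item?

34

G1, G2, G3, G4 together cover every item (G1 ∪ G2 ∪ G3 ∪ G4 = {0, 1, 2, 3, 4, 5, 6, 7, 8, 9, 10, 11}); total cost 5 + 6 + 10 + 13 = 34.
No covering selection has total cost below 34.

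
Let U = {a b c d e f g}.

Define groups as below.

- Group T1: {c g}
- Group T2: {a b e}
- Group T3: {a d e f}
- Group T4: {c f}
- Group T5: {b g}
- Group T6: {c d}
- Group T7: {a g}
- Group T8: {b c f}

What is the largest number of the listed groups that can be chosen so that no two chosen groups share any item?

2

T1, T2 are pairwise disjoint (T1={c,g}; T2={a,b,e}).
Every remaining group overlaps one of these, and no 3 of the listed groups are pairwise disjoint, so 2 is the maximum.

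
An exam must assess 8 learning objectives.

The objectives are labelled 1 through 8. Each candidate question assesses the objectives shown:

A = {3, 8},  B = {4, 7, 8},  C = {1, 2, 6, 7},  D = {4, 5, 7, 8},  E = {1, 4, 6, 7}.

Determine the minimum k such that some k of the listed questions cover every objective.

A and C and D together: A ∪ C ∪ D = {1, 2, 3, 4, 5, 6, 7, 8} — every objective is covered.
Only C contains 2, so C is forced; the remaining 4 objectives need at least 2 more questions (each remaining question adds at most 3) — so at least 3 questions are needed, and 3 is optimal.

3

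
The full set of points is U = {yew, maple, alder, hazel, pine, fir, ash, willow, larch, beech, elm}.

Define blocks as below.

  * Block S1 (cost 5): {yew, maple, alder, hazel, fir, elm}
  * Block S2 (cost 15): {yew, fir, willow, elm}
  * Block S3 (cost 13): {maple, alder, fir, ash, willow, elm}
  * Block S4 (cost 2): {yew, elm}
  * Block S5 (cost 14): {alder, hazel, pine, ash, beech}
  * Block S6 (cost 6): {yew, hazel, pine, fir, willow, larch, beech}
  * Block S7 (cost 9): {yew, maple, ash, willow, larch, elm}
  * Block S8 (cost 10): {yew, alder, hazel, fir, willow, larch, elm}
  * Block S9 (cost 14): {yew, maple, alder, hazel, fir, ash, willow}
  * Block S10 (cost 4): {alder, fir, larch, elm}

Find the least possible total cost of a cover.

S3, S6 together cover every point (S3 ∪ S6 = {yew, maple, alder, hazel, pine, fir, ash, willow, larch, beech, elm}); total cost 13 + 6 = 19.
The greedy pick S1, S6, S7 costs 20; no covering selection beats 19.

19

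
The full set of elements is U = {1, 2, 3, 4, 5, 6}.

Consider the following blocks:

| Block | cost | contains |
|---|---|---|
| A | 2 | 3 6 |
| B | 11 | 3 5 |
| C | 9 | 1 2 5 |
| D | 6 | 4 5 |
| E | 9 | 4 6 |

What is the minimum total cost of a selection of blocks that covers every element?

A, C, D together cover every element (A ∪ C ∪ D = {1, 2, 3, 4, 5, 6}); total cost 2 + 9 + 6 = 17.
No covering selection has total cost below 17.

17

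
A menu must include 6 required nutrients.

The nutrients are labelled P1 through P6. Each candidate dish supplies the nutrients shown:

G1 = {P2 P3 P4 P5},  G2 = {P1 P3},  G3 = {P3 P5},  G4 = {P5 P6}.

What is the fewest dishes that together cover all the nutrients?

3

G1 and G2 and G4 together: G1 ∪ G2 ∪ G4 = {P1, P2, P3, P4, P5, P6} — every nutrient is covered.
Only G2 contains P1, so G2 is forced; the remaining 4 nutrients need at least 2 more dishes (each remaining dish adds at most 3) — so at least 3 dishes are needed, and 3 is optimal.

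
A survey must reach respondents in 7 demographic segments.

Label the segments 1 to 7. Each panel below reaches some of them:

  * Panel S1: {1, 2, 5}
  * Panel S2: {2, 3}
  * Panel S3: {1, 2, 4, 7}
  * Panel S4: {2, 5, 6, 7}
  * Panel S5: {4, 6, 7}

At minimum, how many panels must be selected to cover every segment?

S1 and S2 and S5 together: S1 ∪ S2 ∪ S5 = {1, 2, 3, 4, 5, 6, 7} — every segment is covered.
Only S2 contains 3, so S2 is forced; the remaining 5 segments need at least 2 more panels (each remaining panel adds at most 3) — so at least 3 panels are needed, and 3 is optimal.

3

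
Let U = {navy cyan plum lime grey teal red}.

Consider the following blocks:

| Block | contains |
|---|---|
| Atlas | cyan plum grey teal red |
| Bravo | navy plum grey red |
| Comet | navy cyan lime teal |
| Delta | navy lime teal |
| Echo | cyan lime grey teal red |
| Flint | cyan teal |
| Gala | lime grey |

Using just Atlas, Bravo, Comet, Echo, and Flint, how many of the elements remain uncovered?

Union of Atlas, Bravo, Comet, Echo, Flint = {navy, cyan, plum, lime, grey, teal, red} — that's every element, so 0 are uncovered.

0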